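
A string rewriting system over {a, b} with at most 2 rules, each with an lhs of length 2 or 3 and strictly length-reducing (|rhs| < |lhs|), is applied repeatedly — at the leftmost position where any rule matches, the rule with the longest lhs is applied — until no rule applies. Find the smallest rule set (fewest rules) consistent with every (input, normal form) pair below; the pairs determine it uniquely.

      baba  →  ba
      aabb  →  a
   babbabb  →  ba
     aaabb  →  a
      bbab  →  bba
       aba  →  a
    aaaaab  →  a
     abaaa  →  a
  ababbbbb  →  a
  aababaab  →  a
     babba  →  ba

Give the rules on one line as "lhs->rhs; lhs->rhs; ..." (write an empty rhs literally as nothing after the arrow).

  | baba => baa => ba
  | aabb => abb => ab => a
  | babbabb => bababb => baabb => babb => bab => ba
  | aaabb => aabb => abb => ab => a

aa->a; ab->a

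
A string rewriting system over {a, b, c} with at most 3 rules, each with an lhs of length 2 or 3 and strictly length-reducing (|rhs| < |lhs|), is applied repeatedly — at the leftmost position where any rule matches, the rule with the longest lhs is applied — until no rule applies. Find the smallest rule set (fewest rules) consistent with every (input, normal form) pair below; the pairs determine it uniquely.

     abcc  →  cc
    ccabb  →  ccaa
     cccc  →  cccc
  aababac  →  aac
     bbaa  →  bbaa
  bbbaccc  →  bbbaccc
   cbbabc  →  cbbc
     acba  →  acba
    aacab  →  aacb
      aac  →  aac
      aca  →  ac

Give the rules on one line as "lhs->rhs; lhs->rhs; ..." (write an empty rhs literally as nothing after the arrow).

  | abcc => cc
  | ccabb => ccaa
  | cccc
  | aababac => aabac => aac

ab->; abb->aa; aca->ac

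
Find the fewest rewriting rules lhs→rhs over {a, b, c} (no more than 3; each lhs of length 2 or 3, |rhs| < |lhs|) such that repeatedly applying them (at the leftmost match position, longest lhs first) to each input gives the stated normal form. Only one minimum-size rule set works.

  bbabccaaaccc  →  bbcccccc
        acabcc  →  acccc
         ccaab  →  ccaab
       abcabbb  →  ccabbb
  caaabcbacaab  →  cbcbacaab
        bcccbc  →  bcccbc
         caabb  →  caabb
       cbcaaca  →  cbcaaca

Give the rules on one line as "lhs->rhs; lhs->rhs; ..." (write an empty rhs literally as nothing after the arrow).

aaa->; abc->cc

  | bbabccaaaccc => bbcccaaaccc => bbcccccc
  | acabcc => acccc
  | ccaab
  | abcabbb => ccabbb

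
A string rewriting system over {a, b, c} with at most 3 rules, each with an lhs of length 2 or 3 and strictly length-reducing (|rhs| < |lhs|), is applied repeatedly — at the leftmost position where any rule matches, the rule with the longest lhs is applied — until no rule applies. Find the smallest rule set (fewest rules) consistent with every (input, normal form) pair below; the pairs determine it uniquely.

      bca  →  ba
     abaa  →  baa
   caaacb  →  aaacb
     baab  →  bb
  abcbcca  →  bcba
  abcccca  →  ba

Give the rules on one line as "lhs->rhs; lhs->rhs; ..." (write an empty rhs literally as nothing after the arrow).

  | bca => ba
  | abaa => baa
  | caaacb => aaacb
  | baab => bab => bb

ab->b; ca->a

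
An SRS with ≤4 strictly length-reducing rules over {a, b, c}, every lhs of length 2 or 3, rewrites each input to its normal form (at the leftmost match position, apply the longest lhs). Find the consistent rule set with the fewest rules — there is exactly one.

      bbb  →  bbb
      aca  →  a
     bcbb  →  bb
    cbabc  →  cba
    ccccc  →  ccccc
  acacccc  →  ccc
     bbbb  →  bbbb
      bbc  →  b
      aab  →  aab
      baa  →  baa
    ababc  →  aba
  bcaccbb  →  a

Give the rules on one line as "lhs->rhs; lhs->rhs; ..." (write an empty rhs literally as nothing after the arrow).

ac->; bc->; cbb->a

  | bbb
  | aca => a
  | bcbb => bb
  | cbabc => cba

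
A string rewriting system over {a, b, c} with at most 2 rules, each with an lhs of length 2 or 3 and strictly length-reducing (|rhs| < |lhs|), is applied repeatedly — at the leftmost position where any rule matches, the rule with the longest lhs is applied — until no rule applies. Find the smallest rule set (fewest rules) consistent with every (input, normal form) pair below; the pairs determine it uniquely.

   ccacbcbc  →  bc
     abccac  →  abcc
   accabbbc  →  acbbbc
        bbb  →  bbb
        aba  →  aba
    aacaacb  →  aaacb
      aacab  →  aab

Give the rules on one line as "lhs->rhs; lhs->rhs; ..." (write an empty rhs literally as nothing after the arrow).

ca->; cbc->a

  | ccacbcbc => ccbcbc => cabc => bc
  | abccac => abcc
  | accabbbc => acbbbc
  | bbb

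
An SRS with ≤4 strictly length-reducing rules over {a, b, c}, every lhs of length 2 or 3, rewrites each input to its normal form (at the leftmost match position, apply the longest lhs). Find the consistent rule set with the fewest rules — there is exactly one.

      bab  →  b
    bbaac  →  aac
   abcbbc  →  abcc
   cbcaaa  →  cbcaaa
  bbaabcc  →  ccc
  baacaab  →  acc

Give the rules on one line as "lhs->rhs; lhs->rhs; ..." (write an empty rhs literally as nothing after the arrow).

aab->c; ba->; bb->

  | bab => b
  | bbaac => aac
  | abcbbc => abcc
  | cbcaaa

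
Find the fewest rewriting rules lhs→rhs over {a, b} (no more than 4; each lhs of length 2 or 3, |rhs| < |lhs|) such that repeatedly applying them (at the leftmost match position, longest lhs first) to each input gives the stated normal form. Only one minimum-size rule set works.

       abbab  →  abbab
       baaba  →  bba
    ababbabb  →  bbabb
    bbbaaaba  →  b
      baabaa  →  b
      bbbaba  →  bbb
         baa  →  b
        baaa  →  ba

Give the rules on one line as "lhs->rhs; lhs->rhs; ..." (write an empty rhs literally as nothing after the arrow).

  | abbab
  | baaba => aaba => bba
  | ababbabb => bbabb
  | bbbaaaba => bbaaaba => baaaba => aaaba => baba => b

aa->b; aba->; baa->aa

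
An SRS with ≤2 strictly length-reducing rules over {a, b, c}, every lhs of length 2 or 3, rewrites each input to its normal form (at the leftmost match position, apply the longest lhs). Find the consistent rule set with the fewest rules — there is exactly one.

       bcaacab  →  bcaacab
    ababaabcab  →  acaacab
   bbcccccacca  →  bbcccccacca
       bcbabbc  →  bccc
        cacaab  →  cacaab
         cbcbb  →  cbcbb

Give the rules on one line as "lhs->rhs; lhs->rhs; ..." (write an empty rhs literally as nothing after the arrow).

  | bcaacab
  | ababaabcab => acaaabcab => acaacab
  | bbcccccacca
  | bcbabbc => bccabc => bccc

abc->c; bab->ca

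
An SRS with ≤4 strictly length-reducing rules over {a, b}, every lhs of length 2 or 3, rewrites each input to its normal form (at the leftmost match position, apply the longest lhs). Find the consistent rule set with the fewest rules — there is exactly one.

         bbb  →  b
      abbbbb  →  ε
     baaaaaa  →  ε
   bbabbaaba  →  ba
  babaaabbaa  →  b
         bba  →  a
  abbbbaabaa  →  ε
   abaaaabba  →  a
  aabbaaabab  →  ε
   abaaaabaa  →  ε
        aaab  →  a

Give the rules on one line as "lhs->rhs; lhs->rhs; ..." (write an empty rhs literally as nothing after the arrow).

  | bbb => b
  | abbbbb => bbbb => bb => ε
  | baaaaaa => bbaaaa => aaaa => baa => bb => ε
  | bbabbaaba => abbaaba => baaba => bbba => ba

aa->b; ab->; bab->a; bb->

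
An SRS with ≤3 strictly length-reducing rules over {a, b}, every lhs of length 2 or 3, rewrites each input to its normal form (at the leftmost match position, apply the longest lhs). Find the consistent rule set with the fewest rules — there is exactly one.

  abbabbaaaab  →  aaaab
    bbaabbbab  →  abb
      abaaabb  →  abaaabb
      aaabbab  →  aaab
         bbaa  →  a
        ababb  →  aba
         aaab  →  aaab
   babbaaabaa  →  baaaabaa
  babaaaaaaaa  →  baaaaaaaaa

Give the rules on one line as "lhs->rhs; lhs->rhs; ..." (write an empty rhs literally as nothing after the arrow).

  | abbabbaaaab => abbaaaab => aaaab
  | bbaabbbab => abbbab => abb
  | abaaabb
  | aaabbab => aaab

bab->ba; bba->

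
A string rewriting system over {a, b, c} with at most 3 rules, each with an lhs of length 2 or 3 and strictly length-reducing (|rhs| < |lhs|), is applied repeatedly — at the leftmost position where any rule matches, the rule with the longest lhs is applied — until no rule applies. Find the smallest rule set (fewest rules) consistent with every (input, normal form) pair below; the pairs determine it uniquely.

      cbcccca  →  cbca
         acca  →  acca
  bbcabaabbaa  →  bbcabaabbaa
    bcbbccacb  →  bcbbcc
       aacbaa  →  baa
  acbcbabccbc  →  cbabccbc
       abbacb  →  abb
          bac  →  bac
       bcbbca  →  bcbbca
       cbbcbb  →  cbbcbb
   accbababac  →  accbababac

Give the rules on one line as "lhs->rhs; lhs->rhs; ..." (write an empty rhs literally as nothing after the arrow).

aac->; acb->; ccc->

  | cbcccca => cbca
  | acca
  | bbcabaabbaa
  | bcbbccacb => bcbbcc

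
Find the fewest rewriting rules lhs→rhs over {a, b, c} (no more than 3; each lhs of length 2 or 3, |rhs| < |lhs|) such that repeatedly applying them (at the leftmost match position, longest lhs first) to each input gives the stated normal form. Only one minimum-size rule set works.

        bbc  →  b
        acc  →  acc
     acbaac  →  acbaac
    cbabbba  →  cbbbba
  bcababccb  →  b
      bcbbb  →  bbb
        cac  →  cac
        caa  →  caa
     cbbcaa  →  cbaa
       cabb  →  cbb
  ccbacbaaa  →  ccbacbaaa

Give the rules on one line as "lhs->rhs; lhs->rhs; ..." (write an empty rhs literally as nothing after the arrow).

ab->b; bc->

  | bbc => b
  | acc
  | acbaac
  | cbabbba => cbbbba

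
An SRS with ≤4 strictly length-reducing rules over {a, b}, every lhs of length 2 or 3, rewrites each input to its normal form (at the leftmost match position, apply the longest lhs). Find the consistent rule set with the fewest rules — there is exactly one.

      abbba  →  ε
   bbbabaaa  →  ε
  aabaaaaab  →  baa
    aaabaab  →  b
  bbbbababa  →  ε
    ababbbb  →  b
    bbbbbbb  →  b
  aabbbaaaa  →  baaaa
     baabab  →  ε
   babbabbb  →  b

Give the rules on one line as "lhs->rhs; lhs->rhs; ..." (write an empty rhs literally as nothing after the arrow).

  | abbba => bba => bb => ε
  | bbbabaaa => babaaa => bbaa => bba => bb => ε
  | aabaaaaab => abaaaab => baaab => baa
  | aaabaab => aabab => abb => b

ab->; aba->b; bb->; bba->bb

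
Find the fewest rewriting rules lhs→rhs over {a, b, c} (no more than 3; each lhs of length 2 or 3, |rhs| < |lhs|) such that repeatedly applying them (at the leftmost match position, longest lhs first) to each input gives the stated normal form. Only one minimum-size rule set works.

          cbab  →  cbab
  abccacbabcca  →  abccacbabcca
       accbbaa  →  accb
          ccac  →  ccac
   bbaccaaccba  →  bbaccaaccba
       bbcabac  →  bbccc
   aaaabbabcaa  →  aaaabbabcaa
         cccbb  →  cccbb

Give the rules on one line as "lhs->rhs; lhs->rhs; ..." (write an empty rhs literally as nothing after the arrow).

aba->c; baa->

  | cbab
  | abccacbabcca
  | accbbaa => accb
  | ccac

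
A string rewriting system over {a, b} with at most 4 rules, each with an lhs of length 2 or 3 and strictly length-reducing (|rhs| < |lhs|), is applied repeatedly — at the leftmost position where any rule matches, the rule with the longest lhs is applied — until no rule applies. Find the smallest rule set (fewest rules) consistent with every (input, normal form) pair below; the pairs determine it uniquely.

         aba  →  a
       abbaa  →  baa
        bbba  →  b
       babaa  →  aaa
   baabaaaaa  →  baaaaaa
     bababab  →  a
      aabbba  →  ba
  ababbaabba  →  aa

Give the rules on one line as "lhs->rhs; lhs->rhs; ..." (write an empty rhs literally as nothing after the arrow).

  | aba => a
  | abbaa => baa
  | bbba => b
  | babaa => aaa

ab->; bab->a; bba->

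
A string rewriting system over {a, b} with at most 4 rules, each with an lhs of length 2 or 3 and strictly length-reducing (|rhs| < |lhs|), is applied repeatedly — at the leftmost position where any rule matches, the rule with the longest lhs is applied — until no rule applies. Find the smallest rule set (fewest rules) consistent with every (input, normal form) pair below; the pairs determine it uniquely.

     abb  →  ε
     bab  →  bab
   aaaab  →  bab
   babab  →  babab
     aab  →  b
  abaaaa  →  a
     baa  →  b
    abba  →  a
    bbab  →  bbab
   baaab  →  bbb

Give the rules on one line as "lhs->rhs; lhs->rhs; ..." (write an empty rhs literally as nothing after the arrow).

aa->; aaa->b; abb->

  | abb => ε
  | bab
  | aaaab => bab
  | babab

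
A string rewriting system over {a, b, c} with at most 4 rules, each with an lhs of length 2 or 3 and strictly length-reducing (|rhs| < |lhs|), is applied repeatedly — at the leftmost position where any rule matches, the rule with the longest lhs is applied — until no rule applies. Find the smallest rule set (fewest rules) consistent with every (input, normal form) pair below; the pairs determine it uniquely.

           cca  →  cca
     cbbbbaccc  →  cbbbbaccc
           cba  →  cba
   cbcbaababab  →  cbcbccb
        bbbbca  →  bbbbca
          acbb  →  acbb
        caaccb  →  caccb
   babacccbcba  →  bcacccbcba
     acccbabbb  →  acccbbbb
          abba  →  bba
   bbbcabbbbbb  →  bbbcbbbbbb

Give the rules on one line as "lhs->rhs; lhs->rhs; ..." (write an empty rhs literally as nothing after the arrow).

aa->a; ab->b; aba->ca

  | cca
  | cbbbbaccc
  | cba
  | cbcbaababab => cbcbababab => cbcbcabab => cbcbccab => cbcbccb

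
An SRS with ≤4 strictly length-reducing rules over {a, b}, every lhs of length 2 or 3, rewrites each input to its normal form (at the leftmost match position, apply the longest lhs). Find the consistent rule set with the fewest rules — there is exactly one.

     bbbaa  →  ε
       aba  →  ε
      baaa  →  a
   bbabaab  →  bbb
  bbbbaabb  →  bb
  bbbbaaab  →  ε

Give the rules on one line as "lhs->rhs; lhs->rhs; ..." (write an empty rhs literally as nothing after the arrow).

aa->; ab->; aba->ab; baa->aa

  | bbbaa => bbaa => baa => aa => ε
  | aba => ab => ε
  | baaa => aaa => a
  | bbabaab => bbabab => bbabb => bbb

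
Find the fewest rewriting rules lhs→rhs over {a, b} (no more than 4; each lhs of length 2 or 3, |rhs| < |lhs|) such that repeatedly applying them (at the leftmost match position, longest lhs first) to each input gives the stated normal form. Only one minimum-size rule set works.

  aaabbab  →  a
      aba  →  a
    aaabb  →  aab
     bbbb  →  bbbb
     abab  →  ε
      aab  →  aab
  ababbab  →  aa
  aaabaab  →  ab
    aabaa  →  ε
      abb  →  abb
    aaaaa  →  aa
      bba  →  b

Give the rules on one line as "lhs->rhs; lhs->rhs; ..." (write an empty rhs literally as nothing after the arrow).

aaa->ba; ba->; bab->aa

  | aaabbab => babbab => aabab => aaaa => baa => a
  | aba => a
  | aaabb => babb => aab
  | bbbb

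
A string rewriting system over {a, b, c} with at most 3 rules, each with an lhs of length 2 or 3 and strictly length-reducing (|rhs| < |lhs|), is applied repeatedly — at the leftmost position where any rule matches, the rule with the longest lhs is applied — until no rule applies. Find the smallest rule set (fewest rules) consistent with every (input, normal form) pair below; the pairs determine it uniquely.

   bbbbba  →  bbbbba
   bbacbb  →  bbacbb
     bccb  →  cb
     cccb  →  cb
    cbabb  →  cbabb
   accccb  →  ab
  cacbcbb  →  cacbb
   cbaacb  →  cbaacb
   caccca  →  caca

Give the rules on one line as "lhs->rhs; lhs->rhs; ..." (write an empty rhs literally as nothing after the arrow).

bc->; cc->

  | bbbbba
  | bbacbb
  | bccb => cb
  | cccb => cb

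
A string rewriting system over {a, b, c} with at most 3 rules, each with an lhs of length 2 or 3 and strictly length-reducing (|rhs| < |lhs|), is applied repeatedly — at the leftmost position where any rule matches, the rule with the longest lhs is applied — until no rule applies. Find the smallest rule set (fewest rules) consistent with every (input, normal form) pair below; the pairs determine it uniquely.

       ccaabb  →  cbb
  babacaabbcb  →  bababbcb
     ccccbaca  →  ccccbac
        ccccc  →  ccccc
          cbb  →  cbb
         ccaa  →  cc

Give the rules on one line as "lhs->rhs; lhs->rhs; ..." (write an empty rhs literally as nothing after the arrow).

  | ccaabb => ccabb => cbb
  | babacaabbcb => babacabbcb => bababbcb
  | ccccbaca => ccccbac
  | ccccc

ca->c; cab->b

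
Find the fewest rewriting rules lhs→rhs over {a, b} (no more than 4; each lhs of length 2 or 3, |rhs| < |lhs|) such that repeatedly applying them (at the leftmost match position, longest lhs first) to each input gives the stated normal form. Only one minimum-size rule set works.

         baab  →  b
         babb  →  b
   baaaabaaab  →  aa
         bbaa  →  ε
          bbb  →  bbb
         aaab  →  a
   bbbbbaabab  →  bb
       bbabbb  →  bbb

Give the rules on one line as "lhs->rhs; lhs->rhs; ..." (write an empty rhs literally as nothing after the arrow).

aab->; ab->b; ba->; bab->

  | baab => ab => b
  | babb => b
  | baaaabaaab => aaabaaab => aaaab => aa
  | bbaa => ba => ε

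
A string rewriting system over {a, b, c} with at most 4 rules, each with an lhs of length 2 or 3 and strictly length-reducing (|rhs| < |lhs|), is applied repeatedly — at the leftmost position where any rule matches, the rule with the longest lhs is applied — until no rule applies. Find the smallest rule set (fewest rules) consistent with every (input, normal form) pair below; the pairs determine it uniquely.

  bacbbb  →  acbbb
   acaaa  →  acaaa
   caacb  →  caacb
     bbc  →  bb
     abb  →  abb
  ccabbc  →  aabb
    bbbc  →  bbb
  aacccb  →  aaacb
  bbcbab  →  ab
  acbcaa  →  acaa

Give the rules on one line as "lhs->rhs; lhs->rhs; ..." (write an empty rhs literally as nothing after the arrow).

  | bacbbb => acbbb
  | acaaa
  | caacb
  | bbc => bb

ba->a; bc->b; cc->a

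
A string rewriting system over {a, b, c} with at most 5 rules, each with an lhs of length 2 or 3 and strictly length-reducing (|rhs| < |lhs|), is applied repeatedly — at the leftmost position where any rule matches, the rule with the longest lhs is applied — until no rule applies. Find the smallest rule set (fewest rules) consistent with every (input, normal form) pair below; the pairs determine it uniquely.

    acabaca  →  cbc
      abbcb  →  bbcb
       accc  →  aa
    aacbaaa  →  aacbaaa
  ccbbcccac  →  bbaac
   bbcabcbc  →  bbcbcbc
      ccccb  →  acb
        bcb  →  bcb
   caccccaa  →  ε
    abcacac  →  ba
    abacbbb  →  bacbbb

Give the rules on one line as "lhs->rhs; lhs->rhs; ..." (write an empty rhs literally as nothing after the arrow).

ab->b; aca->c; cc->; ccc->a

  | acabaca => cbaca => cbc
  | abbcb => bbcb
  | accc => aa
  | aacbaaa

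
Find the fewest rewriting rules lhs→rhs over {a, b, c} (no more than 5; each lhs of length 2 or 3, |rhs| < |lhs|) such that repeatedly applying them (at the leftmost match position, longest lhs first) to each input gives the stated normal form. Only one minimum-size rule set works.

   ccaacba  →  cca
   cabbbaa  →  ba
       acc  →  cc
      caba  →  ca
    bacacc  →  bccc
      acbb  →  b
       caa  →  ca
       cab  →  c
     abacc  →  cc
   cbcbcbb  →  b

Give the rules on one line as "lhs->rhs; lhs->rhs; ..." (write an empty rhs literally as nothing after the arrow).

aa->a; ab->; ac->c; cb->

  | ccaacba => ccacba => cccba => cca
  | cabbbaa => cbbaa => baa => ba
  | acc => cc
  | caba => ca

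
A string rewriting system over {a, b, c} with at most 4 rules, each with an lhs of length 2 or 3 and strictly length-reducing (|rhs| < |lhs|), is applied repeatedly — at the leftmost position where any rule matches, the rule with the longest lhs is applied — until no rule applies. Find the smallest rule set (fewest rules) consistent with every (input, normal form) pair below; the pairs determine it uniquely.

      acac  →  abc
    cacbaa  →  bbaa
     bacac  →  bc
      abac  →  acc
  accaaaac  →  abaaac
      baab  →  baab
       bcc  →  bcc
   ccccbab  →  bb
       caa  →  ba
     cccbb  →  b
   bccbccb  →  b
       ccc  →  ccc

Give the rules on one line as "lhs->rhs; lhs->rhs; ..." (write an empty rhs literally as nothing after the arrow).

  | acac => abc
  | cacbaa => bcbaa => bbaa
  | bacac => ccac => cbc => bc
  | abac => acc

bac->cc; ca->b; cb->b; ccb->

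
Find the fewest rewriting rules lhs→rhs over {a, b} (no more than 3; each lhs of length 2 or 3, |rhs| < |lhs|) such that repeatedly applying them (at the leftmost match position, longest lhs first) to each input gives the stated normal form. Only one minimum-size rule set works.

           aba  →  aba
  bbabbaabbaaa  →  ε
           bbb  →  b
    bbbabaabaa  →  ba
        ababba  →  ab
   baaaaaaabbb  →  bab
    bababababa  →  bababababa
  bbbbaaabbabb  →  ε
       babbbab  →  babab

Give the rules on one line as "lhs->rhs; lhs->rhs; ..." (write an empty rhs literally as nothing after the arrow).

  | aba
  | bbabbaabbaaa => abbaabbaaa => aaabbaaa => abbaaa => aaaa => aa => ε
  | bbb => b
  | bbbabaabaa => babaabaa => babbaa => baaa => ba

aa->; bb->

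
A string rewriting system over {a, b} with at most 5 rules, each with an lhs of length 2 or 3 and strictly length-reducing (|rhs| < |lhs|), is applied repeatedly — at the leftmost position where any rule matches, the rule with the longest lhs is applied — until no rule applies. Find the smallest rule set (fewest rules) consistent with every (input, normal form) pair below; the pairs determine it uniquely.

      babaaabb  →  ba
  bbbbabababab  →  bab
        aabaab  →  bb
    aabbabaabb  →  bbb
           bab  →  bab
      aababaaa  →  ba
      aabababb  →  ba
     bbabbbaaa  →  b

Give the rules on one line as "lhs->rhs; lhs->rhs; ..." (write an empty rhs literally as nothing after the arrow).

aa->; aba->a; abb->a; bba->

  | babaaabb => baaabb => babb => ba
  | bbbbabababab => bbbababab => bbabab => bab
  | aabaab => baab => bb
  | aabbabaabb => bbabaabb => baabb => bbb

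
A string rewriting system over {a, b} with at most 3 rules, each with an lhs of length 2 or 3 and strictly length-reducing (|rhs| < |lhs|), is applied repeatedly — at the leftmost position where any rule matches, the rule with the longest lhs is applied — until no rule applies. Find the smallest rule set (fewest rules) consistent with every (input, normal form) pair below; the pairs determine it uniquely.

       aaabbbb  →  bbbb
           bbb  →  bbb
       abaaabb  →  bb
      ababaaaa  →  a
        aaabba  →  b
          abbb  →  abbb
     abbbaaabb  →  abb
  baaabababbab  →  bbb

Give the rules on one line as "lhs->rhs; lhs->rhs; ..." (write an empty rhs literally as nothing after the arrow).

aa->b; ba->

  | aaabbbb => babbbb => bbbb
  | bbb
  | abaaabb => aaabb => babb => bb
  | ababaaaa => abaaaa => aaaa => baa => a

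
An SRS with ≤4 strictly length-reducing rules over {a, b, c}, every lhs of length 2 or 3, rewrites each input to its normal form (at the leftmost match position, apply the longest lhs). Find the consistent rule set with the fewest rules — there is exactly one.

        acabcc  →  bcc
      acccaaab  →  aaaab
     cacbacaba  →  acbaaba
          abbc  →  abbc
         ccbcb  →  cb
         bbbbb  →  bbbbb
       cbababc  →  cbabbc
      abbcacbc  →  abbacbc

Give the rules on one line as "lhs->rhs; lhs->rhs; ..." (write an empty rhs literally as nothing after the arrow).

  | acabcc => aabcc => abcc => bcc
  | acccaaab => accaaab => acaaab => aaaab
  | cacbacaba => acbacaba => acbaaba
  | abbc

abc->bc; ca->a; ccb->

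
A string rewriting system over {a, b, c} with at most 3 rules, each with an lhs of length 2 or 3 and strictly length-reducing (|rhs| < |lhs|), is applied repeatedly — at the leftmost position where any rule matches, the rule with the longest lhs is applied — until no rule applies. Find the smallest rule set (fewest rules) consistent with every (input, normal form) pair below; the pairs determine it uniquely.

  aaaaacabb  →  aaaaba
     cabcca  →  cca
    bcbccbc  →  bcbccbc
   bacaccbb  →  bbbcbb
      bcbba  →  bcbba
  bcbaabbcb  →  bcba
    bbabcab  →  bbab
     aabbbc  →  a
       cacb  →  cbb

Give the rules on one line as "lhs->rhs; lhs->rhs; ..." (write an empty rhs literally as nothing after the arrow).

abb->a; abc->; ac->b

  | aaaaacabb => aaaababb => aaaaba
  | cabcca => cca
  | bcbccbc
  | bacaccbb => bbaccbb => bbbcbb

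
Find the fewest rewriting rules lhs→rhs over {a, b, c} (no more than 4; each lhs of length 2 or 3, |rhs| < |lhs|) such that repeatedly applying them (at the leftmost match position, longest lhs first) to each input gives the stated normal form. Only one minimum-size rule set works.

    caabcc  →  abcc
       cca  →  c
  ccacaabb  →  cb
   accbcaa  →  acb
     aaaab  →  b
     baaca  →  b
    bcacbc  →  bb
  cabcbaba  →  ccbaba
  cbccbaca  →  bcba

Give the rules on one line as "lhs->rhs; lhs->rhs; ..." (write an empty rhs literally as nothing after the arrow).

aa->; ca->; cab->c; cbc->b

  | caabcc => abcc
  | cca => c
  | ccacaabb => ccaabb => cabb => cb
  | accbcaa => acbaa => acb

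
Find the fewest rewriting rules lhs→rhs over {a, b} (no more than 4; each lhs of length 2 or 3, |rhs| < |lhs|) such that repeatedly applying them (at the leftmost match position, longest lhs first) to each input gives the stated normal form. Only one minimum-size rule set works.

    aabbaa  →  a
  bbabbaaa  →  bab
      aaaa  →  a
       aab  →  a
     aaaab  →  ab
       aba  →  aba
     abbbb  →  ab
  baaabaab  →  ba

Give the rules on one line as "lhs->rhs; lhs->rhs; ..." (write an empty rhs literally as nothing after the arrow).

aa->a; aaa->; aab->aa; bb->b

  | aabbaa => aabaa => aaaa => a
  | bbabbaaa => babbaaa => babaaa => bab
  | aaaa => a
  | aab => aa => a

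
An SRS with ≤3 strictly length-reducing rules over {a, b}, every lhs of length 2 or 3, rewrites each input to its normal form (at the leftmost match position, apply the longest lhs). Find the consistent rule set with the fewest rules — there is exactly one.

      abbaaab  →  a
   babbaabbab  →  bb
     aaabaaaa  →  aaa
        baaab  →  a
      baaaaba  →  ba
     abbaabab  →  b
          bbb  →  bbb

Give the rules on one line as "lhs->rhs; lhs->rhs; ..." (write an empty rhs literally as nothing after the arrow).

  | abbaaab => baaab => aab => a
  | babbaabbab => bbaabbab => babbab => bbab => bb
  | aaabaaaa => aabaaaa => abaaaa => baaaa => aaa
  | baaab => aab => a

ab->; aba->ba; baa->a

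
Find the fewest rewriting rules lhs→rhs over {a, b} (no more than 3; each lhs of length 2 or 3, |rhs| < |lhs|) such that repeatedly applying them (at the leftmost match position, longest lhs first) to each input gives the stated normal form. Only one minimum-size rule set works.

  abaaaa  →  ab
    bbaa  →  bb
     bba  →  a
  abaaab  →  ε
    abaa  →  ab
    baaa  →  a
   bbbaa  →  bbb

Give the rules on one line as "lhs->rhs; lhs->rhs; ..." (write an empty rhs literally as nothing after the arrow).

  | abaaaa => abaa => ab
  | bbaa => bb
  | bba => ba => a
  | abaaab => abab => aab => ε

aab->; ba->a; baa->b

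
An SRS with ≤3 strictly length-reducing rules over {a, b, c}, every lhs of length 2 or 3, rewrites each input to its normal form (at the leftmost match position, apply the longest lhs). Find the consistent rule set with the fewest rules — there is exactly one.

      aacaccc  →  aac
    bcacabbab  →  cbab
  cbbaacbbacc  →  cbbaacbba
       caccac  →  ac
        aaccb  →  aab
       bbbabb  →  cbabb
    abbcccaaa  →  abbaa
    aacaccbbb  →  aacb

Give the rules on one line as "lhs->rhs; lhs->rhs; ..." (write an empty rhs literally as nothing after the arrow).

  | aacaccc => aaccc => aac
  | bcacabbab => bcabbab => bbbab => cbab
  | cbbaacbbacc => cbbaacbba
  | caccac => ccac => ac

bbb->cb; ca->; cc->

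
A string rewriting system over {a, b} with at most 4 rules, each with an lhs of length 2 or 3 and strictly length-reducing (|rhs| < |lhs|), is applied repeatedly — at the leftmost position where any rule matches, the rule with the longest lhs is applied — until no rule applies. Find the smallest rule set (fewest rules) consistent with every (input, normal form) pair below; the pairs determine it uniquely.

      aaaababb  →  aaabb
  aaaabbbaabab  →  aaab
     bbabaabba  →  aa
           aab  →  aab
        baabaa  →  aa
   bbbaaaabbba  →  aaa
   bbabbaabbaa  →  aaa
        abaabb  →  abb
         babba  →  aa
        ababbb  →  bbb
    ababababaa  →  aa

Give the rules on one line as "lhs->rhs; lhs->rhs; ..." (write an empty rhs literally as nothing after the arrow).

aba->; ba->a; bab->ba

  | aaaababb => aaabb
  | aaaabbbaabab => aaaabbaabab => aaaabaabab => aaaabab => aaab
  | bbabaabba => bbaaabba => baaabba => aaabba => aaaba => aa
  | aab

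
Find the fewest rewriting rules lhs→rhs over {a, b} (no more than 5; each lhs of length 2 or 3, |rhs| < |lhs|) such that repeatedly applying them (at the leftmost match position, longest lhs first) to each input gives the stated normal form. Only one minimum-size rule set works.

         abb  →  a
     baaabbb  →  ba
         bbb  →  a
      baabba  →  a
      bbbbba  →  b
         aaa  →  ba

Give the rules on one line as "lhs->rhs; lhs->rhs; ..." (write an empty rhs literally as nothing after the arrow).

  | abb => ab => a
  | baaabbb => bbabbb => aabbb => babb => bab => ba
  | bbb => ab => a
  | baabba => bbaba => aaba => baa => bb => a

aa->b; aab->ba; ab->a; bb->a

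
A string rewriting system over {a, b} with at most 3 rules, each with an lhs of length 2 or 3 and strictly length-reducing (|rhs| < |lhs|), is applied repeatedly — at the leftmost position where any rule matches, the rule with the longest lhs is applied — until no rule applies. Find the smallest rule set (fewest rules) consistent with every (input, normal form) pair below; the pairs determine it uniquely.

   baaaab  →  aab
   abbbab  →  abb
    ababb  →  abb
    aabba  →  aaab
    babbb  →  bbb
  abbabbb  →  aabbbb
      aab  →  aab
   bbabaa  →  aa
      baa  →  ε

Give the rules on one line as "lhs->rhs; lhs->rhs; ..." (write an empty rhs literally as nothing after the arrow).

  | baaaab => aab
  | abbbab => ababb => abb
  | ababb => abb
  | aabba => aaab

ba->; baa->; bba->ab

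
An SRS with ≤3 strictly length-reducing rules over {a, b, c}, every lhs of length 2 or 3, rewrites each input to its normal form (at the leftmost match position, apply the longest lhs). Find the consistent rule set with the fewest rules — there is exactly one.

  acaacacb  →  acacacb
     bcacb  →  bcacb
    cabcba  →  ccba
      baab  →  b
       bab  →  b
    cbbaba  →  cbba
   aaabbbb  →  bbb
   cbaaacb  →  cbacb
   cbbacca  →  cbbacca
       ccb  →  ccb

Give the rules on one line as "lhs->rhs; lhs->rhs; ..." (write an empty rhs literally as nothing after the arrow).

  | acaacacb => acacacb
  | bcacb
  | cabcba => ccba
  | baab => bab => b

aa->a; ab->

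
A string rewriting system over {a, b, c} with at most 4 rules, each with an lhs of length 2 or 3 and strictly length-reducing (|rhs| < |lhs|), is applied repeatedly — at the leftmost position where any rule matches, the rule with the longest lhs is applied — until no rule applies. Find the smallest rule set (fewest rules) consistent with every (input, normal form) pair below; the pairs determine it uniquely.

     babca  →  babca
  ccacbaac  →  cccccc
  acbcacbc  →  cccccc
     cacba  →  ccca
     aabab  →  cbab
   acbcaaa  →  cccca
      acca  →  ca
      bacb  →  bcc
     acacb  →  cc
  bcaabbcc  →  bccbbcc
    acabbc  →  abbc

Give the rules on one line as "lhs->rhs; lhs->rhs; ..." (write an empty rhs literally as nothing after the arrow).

aa->c; ac->; acb->cc

  | babca
  | ccacbaac => ccccaac => cccccc
  | acbcacbc => cccacbc => cccccc
  | cacba => ccca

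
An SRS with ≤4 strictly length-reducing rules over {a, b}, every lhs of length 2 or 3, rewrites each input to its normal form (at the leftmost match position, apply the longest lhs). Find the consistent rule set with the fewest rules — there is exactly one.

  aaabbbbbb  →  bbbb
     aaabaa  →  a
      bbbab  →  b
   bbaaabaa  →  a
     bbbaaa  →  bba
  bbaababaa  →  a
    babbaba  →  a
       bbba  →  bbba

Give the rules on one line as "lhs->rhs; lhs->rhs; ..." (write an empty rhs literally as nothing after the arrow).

aa->a; abb->; baa->; bab->aa

  | aaabbbbbb => aabbbbbb => abbbbbb => bbbb
  | aaabaa => aabaa => abaa => a
  | bbbab => bbaa => b
  | bbaaabaa => babaa => aaaa => aaa => aa => a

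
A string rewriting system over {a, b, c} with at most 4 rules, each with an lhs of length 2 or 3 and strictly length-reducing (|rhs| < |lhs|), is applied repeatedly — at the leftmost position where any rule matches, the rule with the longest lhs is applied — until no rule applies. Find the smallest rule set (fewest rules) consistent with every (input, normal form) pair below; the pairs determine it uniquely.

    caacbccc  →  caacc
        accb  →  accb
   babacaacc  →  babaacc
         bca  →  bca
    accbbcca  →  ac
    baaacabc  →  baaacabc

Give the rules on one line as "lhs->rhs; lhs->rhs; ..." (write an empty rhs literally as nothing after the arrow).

bac->b; bcc->; cba->

  | caacbccc => caacc
  | accb
  | babacaacc => babaacc
  | bca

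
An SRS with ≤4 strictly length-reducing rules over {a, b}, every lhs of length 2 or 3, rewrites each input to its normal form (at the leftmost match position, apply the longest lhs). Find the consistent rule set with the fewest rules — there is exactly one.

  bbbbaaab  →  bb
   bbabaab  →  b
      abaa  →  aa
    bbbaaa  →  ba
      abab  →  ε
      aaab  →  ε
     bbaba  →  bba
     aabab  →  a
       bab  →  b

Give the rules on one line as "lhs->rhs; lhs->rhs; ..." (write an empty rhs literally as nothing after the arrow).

  | bbbbaaab => bbbaab => bbab => bb
  | bbabaab => bbaab => bab => b
  | abaa => aa
  | bbbaaa => bbaa => ba

aaa->a; ab->; baa->a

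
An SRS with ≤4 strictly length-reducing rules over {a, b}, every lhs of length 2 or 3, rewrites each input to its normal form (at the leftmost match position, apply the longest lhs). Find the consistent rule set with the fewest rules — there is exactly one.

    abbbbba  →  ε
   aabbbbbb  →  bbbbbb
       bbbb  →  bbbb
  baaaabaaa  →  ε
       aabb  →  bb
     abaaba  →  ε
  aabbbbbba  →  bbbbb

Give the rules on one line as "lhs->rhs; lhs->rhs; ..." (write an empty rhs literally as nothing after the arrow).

  | abbbbba => abbbba => abbba => abba => aba => aa => ε
  | aabbbbbb => bbbbbb
  | bbbb
  | baaaabaaa => aaabaaa => abaaa => aaaa => aa => ε

aa->; ab->a; ba->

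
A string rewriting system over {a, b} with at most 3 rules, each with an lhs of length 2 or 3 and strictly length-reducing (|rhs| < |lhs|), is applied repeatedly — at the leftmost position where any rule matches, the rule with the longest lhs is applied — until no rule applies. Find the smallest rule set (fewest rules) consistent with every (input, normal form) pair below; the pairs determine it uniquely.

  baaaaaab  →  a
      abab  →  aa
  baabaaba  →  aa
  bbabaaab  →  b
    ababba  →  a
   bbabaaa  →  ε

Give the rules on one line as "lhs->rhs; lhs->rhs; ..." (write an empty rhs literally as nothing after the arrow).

aaa->ab; ab->a; bab->

  | baaaaaab => babaaab => aaab => abb => ab => a
  | abab => aab => aa
  | baabaaba => baaaaba => bababa => aba => aa
  | bbabaaab => baaab => babb => b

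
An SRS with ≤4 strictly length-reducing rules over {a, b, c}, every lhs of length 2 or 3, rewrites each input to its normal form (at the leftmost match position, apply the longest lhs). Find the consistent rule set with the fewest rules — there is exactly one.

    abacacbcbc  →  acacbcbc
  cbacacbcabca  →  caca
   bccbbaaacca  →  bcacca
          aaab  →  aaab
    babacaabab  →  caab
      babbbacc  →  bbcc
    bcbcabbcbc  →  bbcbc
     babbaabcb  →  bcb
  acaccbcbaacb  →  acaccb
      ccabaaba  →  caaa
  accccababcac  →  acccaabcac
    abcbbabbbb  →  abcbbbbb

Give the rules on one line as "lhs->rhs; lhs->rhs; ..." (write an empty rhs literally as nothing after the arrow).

ba->; cab->a; cba->

  | abacacbcbc => acacbcbc
  | cbacacbcabca => cacbcabca => cacbaca => caca
  | bccbbaaacca => bccbaacca => bcacca
  | aaab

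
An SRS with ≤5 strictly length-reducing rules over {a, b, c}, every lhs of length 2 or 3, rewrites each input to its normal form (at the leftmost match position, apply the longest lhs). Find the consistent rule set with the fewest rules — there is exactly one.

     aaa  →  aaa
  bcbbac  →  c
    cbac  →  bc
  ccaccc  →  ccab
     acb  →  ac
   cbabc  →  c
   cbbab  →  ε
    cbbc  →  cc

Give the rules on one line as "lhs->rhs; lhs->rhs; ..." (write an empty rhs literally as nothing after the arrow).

bb->; cb->c; cba->b; ccc->b

  | aaa
  | bcbbac => bcbac => bbc => c
  | cbac => bc
  | ccaccc => ccab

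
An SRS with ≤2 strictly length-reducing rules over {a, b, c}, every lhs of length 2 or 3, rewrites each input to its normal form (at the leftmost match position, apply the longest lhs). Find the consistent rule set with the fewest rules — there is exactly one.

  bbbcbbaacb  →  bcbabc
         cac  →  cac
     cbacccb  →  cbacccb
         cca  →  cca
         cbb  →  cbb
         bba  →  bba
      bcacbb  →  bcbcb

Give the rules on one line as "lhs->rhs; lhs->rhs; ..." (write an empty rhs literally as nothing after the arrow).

acb->bc; bbb->a

  | bbbcbbaacb => acbbaacb => bcbaacb => bcbabc
  | cac
  | cbacccb
  | cca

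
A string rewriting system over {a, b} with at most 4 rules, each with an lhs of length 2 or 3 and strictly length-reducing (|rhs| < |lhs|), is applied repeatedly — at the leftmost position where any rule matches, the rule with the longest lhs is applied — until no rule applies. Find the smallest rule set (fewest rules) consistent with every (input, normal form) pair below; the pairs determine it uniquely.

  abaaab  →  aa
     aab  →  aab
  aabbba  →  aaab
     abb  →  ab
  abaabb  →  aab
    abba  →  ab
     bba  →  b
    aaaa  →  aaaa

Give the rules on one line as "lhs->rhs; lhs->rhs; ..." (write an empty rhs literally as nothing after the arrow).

ba->b; bab->a; bb->b; bbb->ab

  | abaaab => abaab => abab => aa
  | aab
  | aabbba => aaaba => aaab
  | abb => ab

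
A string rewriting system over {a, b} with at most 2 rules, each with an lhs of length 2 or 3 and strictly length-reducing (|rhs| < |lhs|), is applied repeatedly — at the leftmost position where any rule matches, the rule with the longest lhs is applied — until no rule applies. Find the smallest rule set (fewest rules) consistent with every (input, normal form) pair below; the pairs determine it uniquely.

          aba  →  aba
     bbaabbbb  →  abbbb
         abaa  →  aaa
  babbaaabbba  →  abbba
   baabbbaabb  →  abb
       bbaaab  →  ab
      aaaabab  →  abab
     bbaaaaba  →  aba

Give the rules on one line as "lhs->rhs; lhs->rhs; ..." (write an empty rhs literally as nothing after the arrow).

  | aba
  | bbaabbbb => baabbbb => aabbbb => abbbb
  | abaa => aaa
  | babbaaabbba => babaaabbba => baaaabbba => aaaabbba => aaabbba => aabbba => abbba

aab->ab; baa->aa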